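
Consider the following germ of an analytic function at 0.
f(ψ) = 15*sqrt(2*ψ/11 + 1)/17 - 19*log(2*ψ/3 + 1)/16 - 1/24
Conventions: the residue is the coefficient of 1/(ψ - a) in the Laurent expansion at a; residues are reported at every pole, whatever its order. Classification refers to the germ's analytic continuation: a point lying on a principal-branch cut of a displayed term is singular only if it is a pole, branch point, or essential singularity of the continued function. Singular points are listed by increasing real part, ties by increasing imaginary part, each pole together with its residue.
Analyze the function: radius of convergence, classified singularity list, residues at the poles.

Radius of convergence at 0: 3/2.
At -11/2: an algebraic (square-root) branch point.
At -3/2: a logarithmic branch point.

Branch term (15/17)*sqrt(1 - ψ/(-11/2)): its argument vanishes at ψ = -11/2, a square-root branch point, modulus 11/2.
Branch term (-19/16)*log(1 - ψ/(-3/2)): its argument vanishes at ψ = -3/2, a logarithmic branch point, modulus 3/2.
The radius of convergence is the smallest modulus among the singular points: 3/2.
List the singular points by increasing real part (a conjugate pair: the negative imaginary part first).


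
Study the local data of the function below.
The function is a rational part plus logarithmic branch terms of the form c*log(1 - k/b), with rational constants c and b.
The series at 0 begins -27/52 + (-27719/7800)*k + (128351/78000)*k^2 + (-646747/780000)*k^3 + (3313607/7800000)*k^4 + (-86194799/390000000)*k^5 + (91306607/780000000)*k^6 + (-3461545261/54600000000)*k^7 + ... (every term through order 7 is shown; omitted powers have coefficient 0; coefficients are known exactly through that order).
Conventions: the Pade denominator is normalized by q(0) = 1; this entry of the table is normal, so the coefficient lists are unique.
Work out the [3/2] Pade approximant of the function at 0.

Taylor coefficients needed (read off): a_0 = -27/52, a_1 = -27719/7800, a_2 = 128351/78000, a_3 = -646747/780000, a_4 = 3313607/7800000, a_5 = -86194799/390000000.
Write the denominator as Q(k) = 1 + q1*k + q2*k^2. Requiring Q*f - P = O(k^6) with deg P <= 3 kills the coefficients of k^4..k^5 in Q*f:
  k^4: a_4 + q1*a_3 + q2*a_2 = 0, i.e. 3313607/7800000 + (-646747/780000)*q1 + (128351/78000)*q2 = 0.
  k^5: a_5 + q1*a_4 + q2*a_3 = 0, i.e. -86194799/390000000 + (3313607/7800000)*q1 + (-646747/780000)*q2 = 0.
Solving this linear system: q1 = 69683837/70343450, q2 = 42381356/175858625.
The numerator is Q*f truncated at degree 3: P0 = a_0 = -27/52; P1 = a_1 + q1*a_0 = -5580174076/1371697275; P2 = a_2 + q1*a_1 + q2*a_0 = -7034351663/3517172500; P3 = a_3 + q1*a_2 + q2*a_1 = -732035074/13189396875.

The Pade approximant has numerator coefficients [-27/52, -5580174076/1371697275, -7034351663/3517172500, -732035074/13189396875]; denominator coefficients [1, 69683837/70343450, 42381356/175858625].


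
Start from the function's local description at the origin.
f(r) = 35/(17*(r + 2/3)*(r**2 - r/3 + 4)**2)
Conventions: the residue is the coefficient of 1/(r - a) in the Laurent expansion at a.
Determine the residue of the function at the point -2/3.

At the order-1 pole -2/3 set g(r) = (r - (-2/3))*f(r) = 35/(17*(r**2 - r/3 + 4)**2).
Simple pole: residue = g(a) at a = -2/3, which is 45/476.

The residue is 45/476.


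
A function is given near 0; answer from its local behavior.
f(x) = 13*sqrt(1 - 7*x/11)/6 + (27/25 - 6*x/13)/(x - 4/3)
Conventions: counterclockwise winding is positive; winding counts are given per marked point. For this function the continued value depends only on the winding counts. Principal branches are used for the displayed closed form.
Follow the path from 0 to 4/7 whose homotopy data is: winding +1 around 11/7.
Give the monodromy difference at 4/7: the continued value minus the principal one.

Continued minus principal equals -(13/33)*sqrt(77).

The rational part is single-valued and drops out of the difference; each branch term changes only by its own monodromy.
(13/6)*sqrt(1 - x/(11/7)): winding +1 is odd, the square root flips sign, contributing -2*(13/6)*sqrt(1 - (4/7)/(11/7)) = -2*(13/6)*sqrt(7/11) = -(13/33)*sqrt(77).
Summing the contributions at x = 4/7 gives -(13/33)*sqrt(77).


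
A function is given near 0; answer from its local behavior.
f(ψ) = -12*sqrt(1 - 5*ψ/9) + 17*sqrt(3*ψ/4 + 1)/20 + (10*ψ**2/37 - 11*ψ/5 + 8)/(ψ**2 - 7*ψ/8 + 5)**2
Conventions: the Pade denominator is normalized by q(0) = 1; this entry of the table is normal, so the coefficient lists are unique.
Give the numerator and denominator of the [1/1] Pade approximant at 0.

The Pade approximant has numerator coefficients [-1083/100, 58948618773/13057448000]; denominator coefficients [1, -90983533/1175170320].

Taylor coefficients needed (expand at 0): a_0 = -1083/100, a_1 = 44113/12000, a_2 = 90983533/319680000.
Write the denominator as Q(ψ) = 1 + q1*ψ. Requiring Q*f - P = O(ψ^3) with deg P <= 1 kills the coefficients of ψ^2..ψ^2 in Q*f:
  ψ^2: a_2 + q1*a_1 = 0, i.e. 90983533/319680000 + (44113/12000)*q1 = 0.
Solving this linear system: q1 = -90983533/1175170320.
The numerator is Q*f truncated at degree 1: P0 = a_0 = -1083/100; P1 = a_1 + q1*a_0 = 58948618773/13057448000.


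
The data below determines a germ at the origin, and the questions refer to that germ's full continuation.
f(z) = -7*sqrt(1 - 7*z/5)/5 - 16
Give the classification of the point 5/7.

The point is an algebraic (square-root) branch point.

The term (-7/5)*sqrt(1 - z/(5/7)) has argument 1 - 5/7/(5/7) = 0 at 5/7: a square-root (algebraic, two-sheeted) branch point; the remaining terms are analytic or single-valued there.


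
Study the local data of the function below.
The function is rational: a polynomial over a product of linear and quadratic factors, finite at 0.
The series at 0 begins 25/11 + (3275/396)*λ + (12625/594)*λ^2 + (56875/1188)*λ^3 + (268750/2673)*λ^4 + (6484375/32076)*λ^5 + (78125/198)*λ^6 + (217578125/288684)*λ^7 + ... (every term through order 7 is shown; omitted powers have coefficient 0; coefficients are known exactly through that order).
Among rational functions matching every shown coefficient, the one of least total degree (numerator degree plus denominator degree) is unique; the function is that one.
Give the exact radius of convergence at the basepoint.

No rational of total degree below 3 reproduces all 8 coefficients; solving the [1/2] Pade equations on them gives f(λ) = (λ/4 + 9/11)/(λ - 3/5)**2, whose expansion matches every shown term.
Denominator factor (λ - 3/5)^2: pole of order 2 at 3/5, modulus 3/5.
The radius of convergence is the smallest modulus among the singular points: 3/5.

The radius of convergence is 3/5.


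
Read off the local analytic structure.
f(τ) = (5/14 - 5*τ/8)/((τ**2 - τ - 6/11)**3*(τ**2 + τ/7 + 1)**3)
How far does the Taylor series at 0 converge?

The radius of convergence is -1/2 + (1/22)*sqrt(385).

Denominator factor (τ**2 - τ - 6/11)^3: discriminant 35/11, real irrational roots 1/2 + (1/22)*sqrt(385) and 1/2 - (1/22)*sqrt(385); poles of order 3, moduli 1/2 + (1/22)*sqrt(385) and -1/2 + (1/22)*sqrt(385).
Denominator factor (τ**2 + τ/7 + 1)^3: discriminant -195/49, complex-conjugate roots (-1/14) + ((1/14)*sqrt(195))*i and (-1/14) - ((1/14)*sqrt(195))*i; poles of order 3, moduli 1 and 1.
The radius of convergence is the smallest modulus among the singular points: -1/2 + (1/22)*sqrt(385).


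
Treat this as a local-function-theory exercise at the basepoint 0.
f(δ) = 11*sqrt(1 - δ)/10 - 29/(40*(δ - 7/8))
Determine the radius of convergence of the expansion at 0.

The radius of convergence is 7/8.

Denominator factor (δ - 7/8): pole of order 1 at 7/8, modulus 7/8.
Branch term (11/10)*sqrt(1 - δ/(1)): its argument vanishes at δ = 1, a square-root branch point, modulus 1.
The radius of convergence is the smallest modulus among the singular points: 7/8.


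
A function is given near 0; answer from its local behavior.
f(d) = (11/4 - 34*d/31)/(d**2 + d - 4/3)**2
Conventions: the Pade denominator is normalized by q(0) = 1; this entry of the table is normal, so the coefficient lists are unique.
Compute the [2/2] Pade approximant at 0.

The Pade approximant has numerator coefficients [99/64, -1209919023/24898091936, 43313277501/49796183872]; denominator coefficients [1, -56853381/50197766, -313146573/401582128].

Taylor coefficients needed (expand at 0): a_0 = 99/64, a_1 = 6759/3968, a_2 = 127143/31744, a_3 = 186165/31744, a_4 = 4959873/507904.
Write the denominator as Q(d) = 1 + q1*d + q2*d^2. Requiring Q*f - P = O(d^5) with deg P <= 2 kills the coefficients of d^3..d^4 in Q*f:
  d^3: a_3 + q1*a_2 + q2*a_1 = 0, i.e. 186165/31744 + (127143/31744)*q1 + (6759/3968)*q2 = 0.
  d^4: a_4 + q1*a_3 + q2*a_2 = 0, i.e. 4959873/507904 + (186165/31744)*q1 + (127143/31744)*q2 = 0.
Solving this linear system: q1 = -56853381/50197766, q2 = -313146573/401582128.
The numerator is Q*f truncated at degree 2: P0 = a_0 = 99/64; P1 = a_1 + q1*a_0 = -1209919023/24898091936; P2 = a_2 + q1*a_1 + q2*a_0 = 43313277501/49796183872.


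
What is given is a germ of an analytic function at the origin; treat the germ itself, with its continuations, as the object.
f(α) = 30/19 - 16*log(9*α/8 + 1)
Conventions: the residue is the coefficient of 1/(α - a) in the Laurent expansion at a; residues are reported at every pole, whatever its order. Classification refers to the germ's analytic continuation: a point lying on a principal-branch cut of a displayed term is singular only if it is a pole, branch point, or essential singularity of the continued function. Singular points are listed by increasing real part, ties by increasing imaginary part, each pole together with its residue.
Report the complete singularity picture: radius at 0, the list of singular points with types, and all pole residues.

Radius of convergence at 0: 8/9.
At -8/9: a logarithmic branch point.

Branch term (-16)*log(1 - α/(-8/9)): its argument vanishes at α = -8/9, a logarithmic branch point, modulus 8/9.
The radius of convergence is the smallest modulus among the singular points: 8/9.


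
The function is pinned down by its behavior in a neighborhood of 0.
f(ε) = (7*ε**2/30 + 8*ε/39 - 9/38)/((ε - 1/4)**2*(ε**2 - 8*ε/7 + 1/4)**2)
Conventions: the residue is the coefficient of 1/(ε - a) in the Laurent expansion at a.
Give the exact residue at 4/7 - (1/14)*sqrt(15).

The residue is 14094752/2565 + (1183010332/833625)*sqrt(15).

The factor ε**2 - 8*ε/7 + 1/4 splits as (ε - a)(ε - a') with a = 4/7 - (1/14)*sqrt(15), a' = 4/7 + (1/14)*sqrt(15). At the order-2 pole a set g(ε) = (ε - a)^2*f(ε) = [(7*ε**2/30 + 8*ε/39 - 9/38)/(ε - 1/4)**2] / (ε - a')^2.
Order-2 pole: residue = g'(a); g'(4/7 - (1/14)*sqrt(15)) = 14094752/2565 + (1183010332/833625)*sqrt(15), so the residue is 14094752/2565 + (1183010332/833625)*sqrt(15).


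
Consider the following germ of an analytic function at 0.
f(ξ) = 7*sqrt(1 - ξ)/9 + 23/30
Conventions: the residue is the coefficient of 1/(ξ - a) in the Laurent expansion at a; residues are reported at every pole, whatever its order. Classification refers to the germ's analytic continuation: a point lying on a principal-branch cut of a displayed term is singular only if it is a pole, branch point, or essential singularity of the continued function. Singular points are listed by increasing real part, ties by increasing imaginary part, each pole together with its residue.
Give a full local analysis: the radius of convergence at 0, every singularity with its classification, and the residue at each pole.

Radius of convergence at 0: 1.
At 1: an algebraic (square-root) branch point.

Branch term (7/9)*sqrt(1 - ξ/(1)): its argument vanishes at ξ = 1, a square-root branch point, modulus 1.
The radius of convergence is the smallest modulus among the singular points: 1.


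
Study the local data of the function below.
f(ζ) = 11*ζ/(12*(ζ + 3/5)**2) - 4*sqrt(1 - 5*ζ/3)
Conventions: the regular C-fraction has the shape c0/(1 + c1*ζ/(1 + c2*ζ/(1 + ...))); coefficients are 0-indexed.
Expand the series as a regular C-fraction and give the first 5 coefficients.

Taylor coefficients (expand at 0): a_0 = -4, a_1 = 635/108, a_2 = -575/81, a_3 = 3625/162, a_4 = -1071875/23328.
c0 = a_0 = -4. Peel one level at a time: if S = 1 + c*ζ/S' with S'(0) = 1, then c is the ζ-coefficient of S and S' = c*ζ/(S - 1).
S_1 = c0/f = 1 + (635/432)*ζ + (72025/186624)*ζ^2 + ...; c1 = 635/432.
S_2 = c1*ζ/(S_1 - 1) = 1 + (-14405/54864)*ζ + (-340850/145161)*ζ^2 + ...; c2 = -14405/54864.
S_3 = c2*ζ/(S_2 - 1) = 1 + (-3272160/365887)*ζ + (676005750/8300161)*ζ^2 + ...; c3 = -3272160/365887.
S_4 = c3*ζ/(S_3 - 1) = 1 + (2861757675/314236432)*ζ + ...; c4 = 2861757675/314236432.

The regular C-fraction coefficients are [-4, 635/432, -14405/54864, -3272160/365887, 2861757675/314236432].


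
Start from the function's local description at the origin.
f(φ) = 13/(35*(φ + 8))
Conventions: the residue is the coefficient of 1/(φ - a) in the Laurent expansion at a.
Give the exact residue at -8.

The residue is 13/35.

At the order-1 pole -8 set g(φ) = (φ - (-8))*f(φ) = 13/35.
Simple pole: residue = g(a) at a = -8, which is 13/35.


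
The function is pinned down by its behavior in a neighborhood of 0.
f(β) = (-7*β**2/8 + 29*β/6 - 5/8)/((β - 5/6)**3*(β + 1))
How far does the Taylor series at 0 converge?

Denominator factor (β + 1): pole of order 1 at -1, modulus 1.
Denominator factor (β - 5/6)^3: pole of order 3 at 5/6, modulus 5/6.
The radius of convergence is the smallest modulus among the singular points: 5/6.

The radius of convergence is 5/6.


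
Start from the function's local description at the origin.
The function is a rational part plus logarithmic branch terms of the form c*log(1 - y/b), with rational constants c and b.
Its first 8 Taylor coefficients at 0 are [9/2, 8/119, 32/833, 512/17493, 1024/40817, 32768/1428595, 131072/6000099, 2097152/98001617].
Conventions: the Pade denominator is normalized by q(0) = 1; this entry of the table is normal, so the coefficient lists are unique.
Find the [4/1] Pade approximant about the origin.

Taylor coefficients needed (read off): a_0 = 9/2, a_1 = 8/119, a_2 = 32/833, a_3 = 512/17493, a_4 = 1024/40817, a_5 = 32768/1428595.
Write the denominator as Q(y) = 1 + q1*y. Requiring Q*f - P = O(y^6) with deg P <= 4 kills the coefficients of y^5..y^5 in Q*f:
  y^5: a_5 + q1*a_4 = 0, i.e. 32768/1428595 + (1024/40817)*q1 = 0.
Solving this linear system: q1 = -32/35.
The numerator is Q*f truncated at degree 4: P0 = a_0 = 9/2; P1 = a_1 + q1*a_0 = -344/85; P2 = a_2 + q1*a_1 = -96/4165; P3 = a_3 + q1*a_2 = -512/87465; P4 = a_4 + q1*a_3 = -1024/612255.

The Pade approximant has numerator coefficients [9/2, -344/85, -96/4165, -512/87465, -1024/612255]; denominator coefficients [1, -32/35].


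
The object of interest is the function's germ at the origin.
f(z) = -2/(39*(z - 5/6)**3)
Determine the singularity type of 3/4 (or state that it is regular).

Denominator factors: z - 5/6 = -1/12 at z = 3/4 — none vanishes.
So the germ continues analytically to 3/4.

The point is a regular point.


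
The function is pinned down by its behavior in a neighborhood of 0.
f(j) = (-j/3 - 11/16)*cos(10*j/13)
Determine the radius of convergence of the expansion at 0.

The factor cos(10*j/13) is entire and contributes no finite singular point.
The polynomial part has no poles.
No finite singular points: the Taylor series at 0 converges everywhere.

The radius of convergence is infinite.


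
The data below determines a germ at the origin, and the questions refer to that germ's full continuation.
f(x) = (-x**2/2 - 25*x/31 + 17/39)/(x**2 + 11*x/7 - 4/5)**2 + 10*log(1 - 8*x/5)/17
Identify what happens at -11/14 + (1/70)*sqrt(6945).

The point is a pole of order 2.

The denominator factor x**2 + 11*x/7 - 4/5 vanishes at -11/14 + (1/70)*sqrt(6945) and appears to the power 2; the numerator there equals 61837/1184820 - (9/30380)*sqrt(6945), nonzero, and no other factor vanishes.
The branch terms are analytic at this point.
Hence a pole whose order is the multiplicity, 2.


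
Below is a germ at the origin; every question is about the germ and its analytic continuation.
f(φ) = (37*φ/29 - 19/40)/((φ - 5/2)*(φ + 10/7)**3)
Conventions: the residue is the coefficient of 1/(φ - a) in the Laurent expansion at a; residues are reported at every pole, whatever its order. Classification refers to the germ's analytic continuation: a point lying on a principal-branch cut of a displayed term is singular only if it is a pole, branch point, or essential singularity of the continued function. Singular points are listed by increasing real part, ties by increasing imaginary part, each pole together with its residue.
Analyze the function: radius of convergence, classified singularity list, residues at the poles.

Radius of convergence at 0: 10/7.
At -10/7: a pole of order 3; residue -1080107/24124375.
At 5/2: a pole of order 1; residue 1080107/24124375.

Denominator factor (φ + 10/7)^3: pole of order 3 at -10/7, modulus 10/7.
Denominator factor (φ - 5/2): pole of order 1 at 5/2, modulus 5/2.
The radius of convergence is the smallest modulus among the singular points: 10/7.
At the order-3 pole -10/7 set g(φ) = (φ - (-10/7))^3*f(φ) = (37*φ/29 - 19/40)/(φ - 5/2).
Order-3 pole: residue = g''(a)/2; g''(-10/7) = -2160214/24124375, so the residue is -1080107/24124375.
At the order-1 pole 5/2 set g(φ) = (φ - (5/2))*f(φ) = (37*φ/29 - 19/40)/(φ + 10/7)**3.
Simple pole: residue = g(a) at a = 5/2, which is 1080107/24124375.
List the singular points by increasing real part (a conjugate pair: the negative imaginary part first).


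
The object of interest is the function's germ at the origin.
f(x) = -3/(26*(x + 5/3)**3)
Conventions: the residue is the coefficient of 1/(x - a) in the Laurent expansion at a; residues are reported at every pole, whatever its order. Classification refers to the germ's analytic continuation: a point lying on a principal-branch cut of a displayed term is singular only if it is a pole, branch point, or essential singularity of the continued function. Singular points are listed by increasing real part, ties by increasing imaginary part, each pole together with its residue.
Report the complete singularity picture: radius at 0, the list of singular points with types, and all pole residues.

Denominator factor (x + 5/3)^3: pole of order 3 at -5/3, modulus 5/3.
The radius of convergence is the smallest modulus among the singular points: 5/3.
At the order-3 pole -5/3 set g(x) = (x - (-5/3))^3*f(x) = -3/26.
Order-3 pole: residue = g''(a)/2; g''(-5/3) = 0, so the residue is 0.

Radius of convergence at 0: 5/3.
At -5/3: a pole of order 3; residue 0.


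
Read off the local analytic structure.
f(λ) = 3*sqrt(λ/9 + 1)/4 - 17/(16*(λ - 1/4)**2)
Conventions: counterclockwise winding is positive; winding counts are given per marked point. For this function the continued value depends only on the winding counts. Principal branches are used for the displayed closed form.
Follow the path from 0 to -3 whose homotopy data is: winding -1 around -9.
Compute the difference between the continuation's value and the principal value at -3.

The rational part is single-valued and drops out of the difference; each branch term changes only by its own monodromy.
(3/4)*sqrt(1 - λ/(-9)): winding -1 is odd, the square root flips sign, contributing -2*(3/4)*sqrt(1 - (-3)/(-9)) = -2*(3/4)*sqrt(2/3) = -(1/2)*sqrt(6).
Summing the contributions at λ = -3 gives -(1/2)*sqrt(6).

Continued minus principal equals -(1/2)*sqrt(6).


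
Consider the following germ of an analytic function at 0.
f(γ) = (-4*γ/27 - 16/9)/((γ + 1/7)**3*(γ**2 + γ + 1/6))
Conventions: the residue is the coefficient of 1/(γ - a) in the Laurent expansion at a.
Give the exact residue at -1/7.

At the order-3 pole -1/7 set g(γ) = (γ - (-1/7))^3*f(γ) = (-4*γ/27 - 16/9)/(γ**2 + γ + 1/6).
Order-3 pole: residue = g''(a)/2; g''(-1/7) = -124094656/6591, so the residue is -62047328/6591.

The residue is -62047328/6591.


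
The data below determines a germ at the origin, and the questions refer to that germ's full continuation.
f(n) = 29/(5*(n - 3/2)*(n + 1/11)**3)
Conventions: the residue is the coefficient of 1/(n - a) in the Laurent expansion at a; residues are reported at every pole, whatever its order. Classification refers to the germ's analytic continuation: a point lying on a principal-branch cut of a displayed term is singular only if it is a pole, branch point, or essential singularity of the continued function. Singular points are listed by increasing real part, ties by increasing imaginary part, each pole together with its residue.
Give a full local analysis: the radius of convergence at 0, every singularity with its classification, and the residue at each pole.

Radius of convergence at 0: 1/11.
At -1/11: a pole of order 3; residue -308792/214375.
At 3/2: a pole of order 1; residue 308792/214375.

Denominator factor (n - 3/2): pole of order 1 at 3/2, modulus 3/2.
Denominator factor (n + 1/11)^3: pole of order 3 at -1/11, modulus 1/11.
The radius of convergence is the smallest modulus among the singular points: 1/11.
At the order-3 pole -1/11 set g(n) = (n - (-1/11))^3*f(n) = 29/(5*(n - 3/2)).
Order-3 pole: residue = g''(a)/2; g''(-1/11) = -617584/214375, so the residue is -308792/214375.
At the order-1 pole 3/2 set g(n) = (n - (3/2))*f(n) = 29/(5*(n + 1/11)**3).
Simple pole: residue = g(a) at a = 3/2, which is 308792/214375.
List the singular points by increasing real part (a conjugate pair: the negative imaginary part first).


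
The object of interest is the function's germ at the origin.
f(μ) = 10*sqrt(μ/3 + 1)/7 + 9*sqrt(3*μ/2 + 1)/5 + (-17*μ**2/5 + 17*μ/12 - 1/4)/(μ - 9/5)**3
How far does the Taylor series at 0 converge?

The radius of convergence is 2/3.

Denominator factor (μ - 9/5)^3: pole of order 3 at 9/5, modulus 9/5.
Branch term (10/7)*sqrt(1 - μ/(-3)): its argument vanishes at μ = -3, a square-root branch point, modulus 3.
Branch term (9/5)*sqrt(1 - μ/(-2/3)): its argument vanishes at μ = -2/3, a square-root branch point, modulus 2/3.
The radius of convergence is the smallest modulus among the singular points: 2/3.


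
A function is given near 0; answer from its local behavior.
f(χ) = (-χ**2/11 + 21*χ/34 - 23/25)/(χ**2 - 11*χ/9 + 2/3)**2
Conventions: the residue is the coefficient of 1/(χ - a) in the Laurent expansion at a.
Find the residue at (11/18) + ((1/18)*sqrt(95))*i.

The factor χ**2 - 11*χ/9 + 2/3 splits as (χ - a)(χ - a') with a = (11/18) + ((1/18)*sqrt(95))*i, a' = (11/18) - ((1/18)*sqrt(95))*i. At the order-2 pole a set g(χ) = (χ - a)^2*f(χ) = [-χ**2/11 + 21*χ/34 - 23/25] / (χ - a')^2.
Order-2 pole: residue = g'(a); g'((11/18) + ((1/18)*sqrt(95))*i) = ((8222391/84383750)*sqrt(95))*i, so the residue is ((8222391/84383750)*sqrt(95))*i.

The residue is ((8222391/84383750)*sqrt(95))*i.


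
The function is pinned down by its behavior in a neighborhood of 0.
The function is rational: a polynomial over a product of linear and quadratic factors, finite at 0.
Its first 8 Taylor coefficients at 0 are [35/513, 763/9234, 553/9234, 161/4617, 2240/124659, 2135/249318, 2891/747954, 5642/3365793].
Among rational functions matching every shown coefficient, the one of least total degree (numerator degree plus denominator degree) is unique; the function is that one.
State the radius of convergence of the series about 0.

No rational of total degree below 4 reproduces all 8 coefficients; solving the [1/3] Pade equations on them gives f(r) = (-7*r/18 - 35/19)/(r - 3)**3, whose expansion matches every shown term.
Denominator factor (r - 3)^3: pole of order 3 at 3, modulus 3.
The radius of convergence is the smallest modulus among the singular points: 3.

The radius of convergence is 3.


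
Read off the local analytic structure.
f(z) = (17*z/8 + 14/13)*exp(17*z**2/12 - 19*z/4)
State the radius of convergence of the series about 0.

The radius of convergence is infinite.

The factor exp(17*z**2/12 - 19*z/4) is entire and contributes no finite singular point.
The polynomial part has no poles.
No finite singular points: the Taylor series at 0 converges everywhere.


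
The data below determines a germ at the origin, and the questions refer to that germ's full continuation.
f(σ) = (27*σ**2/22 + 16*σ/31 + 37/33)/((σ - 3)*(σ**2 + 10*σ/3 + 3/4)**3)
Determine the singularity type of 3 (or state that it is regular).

The point is a pole of order 1.

The denominator factor σ - 3 vanishes at 3 and appears to the power 1; the numerator there equals 2551/186, nonzero, and no other factor vanishes.
Hence a pole whose order is the multiplicity, 1.


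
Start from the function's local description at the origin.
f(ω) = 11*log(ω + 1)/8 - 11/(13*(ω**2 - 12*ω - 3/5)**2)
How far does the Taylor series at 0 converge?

The radius of convergence is -6 + (1/5)*sqrt(915).

Denominator factor (ω**2 - 12*ω - 3/5)^2: discriminant 732/5, real irrational roots 6 + (1/5)*sqrt(915) and 6 - (1/5)*sqrt(915); poles of order 2, moduli 6 + (1/5)*sqrt(915) and -6 + (1/5)*sqrt(915).
Branch term (11/8)*log(1 - ω/(-1)): its argument vanishes at ω = -1, a logarithmic branch point, modulus 1.
The radius of convergence is the smallest modulus among the singular points: -6 + (1/5)*sqrt(915).


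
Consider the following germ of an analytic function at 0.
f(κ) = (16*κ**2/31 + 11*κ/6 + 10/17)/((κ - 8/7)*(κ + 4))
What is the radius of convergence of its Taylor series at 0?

Denominator factor (κ + 4): pole of order 1 at -4, modulus 4.
Denominator factor (κ - 8/7): pole of order 1 at 8/7, modulus 8/7.
The radius of convergence is the smallest modulus among the singular points: 8/7.

The radius of convergence is 8/7.


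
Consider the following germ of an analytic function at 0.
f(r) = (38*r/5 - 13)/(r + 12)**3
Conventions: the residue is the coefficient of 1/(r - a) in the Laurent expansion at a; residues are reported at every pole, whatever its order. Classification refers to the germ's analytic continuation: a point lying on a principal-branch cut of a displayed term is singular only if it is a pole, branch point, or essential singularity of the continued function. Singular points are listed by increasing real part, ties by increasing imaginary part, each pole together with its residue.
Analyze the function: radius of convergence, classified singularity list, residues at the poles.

Denominator factor (r + 12)^3: pole of order 3 at -12, modulus 12.
The radius of convergence is the smallest modulus among the singular points: 12.
At the order-3 pole -12 set g(r) = (r - (-12))^3*f(r) = 38*r/5 - 13.
Order-3 pole: residue = g''(a)/2; g''(-12) = 0, so the residue is 0.

Radius of convergence at 0: 12.
At -12: a pole of order 3; residue 0.


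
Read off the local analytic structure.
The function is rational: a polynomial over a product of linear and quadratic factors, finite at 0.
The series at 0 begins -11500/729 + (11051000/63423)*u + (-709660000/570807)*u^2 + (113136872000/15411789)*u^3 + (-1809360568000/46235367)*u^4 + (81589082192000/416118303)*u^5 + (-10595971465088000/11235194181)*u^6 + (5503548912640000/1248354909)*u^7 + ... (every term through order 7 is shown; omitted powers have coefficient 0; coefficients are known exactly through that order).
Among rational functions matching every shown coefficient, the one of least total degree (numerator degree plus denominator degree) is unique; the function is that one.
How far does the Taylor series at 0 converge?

The radius of convergence is 1/4.

No rational of total degree below 6 reproduces all 8 coefficients; solving the [1/5] Pade equations on them gives f(u) = (-6*u/29 - 23/32)/((u + 1/4)**2*(u + 9/10)**3), whose expansion matches every shown term.
Denominator factor (u + 1/4)^2: pole of order 2 at -1/4, modulus 1/4.
Denominator factor (u + 9/10)^3: pole of order 3 at -9/10, modulus 9/10.
The radius of convergence is the smallest modulus among the singular points: 1/4.


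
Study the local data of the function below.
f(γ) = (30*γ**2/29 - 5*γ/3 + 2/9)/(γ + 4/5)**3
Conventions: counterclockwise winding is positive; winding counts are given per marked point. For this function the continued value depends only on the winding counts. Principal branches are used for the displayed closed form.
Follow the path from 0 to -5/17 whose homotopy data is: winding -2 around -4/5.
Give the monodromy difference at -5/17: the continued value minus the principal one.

The function is rational, hence single-valued: continuing it around any pole returns the same value, so the difference is 0.

Continued minus principal equals 0.


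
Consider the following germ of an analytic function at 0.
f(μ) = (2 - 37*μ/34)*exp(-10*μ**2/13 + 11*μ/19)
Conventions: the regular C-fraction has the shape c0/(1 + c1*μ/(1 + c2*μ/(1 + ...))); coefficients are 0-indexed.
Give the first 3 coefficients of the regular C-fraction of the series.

The regular C-fraction coefficients are [2, -45/1292, 2213129/83980].

Taylor coefficients (expand at 0): a_0 = 2, a_1 = 45/646, a_2 = -292527/159562.
c0 = a_0 = 2. Peel one level at a time: if S = 1 + c*μ/S' with S'(0) = 1, then c is the μ-coefficient of S and S' = c*μ/(S - 1).
S_1 = c0/f = 1 + (-45/1292)*μ + (19918161/21700432)*μ^2 + ...; c1 = -45/1292.
S_2 = c1*μ/(S_1 - 1) = 1 + (2213129/83980)*μ + ...; c2 = 2213129/83980.


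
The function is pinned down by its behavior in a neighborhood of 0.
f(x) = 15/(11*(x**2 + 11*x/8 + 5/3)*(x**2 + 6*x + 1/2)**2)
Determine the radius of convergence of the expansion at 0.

Denominator factor (x**2 + 11*x/8 + 5/3): discriminant -917/192, complex-conjugate roots (-11/16) + ((1/48)*sqrt(2751))*i and (-11/16) - ((1/48)*sqrt(2751))*i; poles of order 1, moduli (1/3)*sqrt(15) and (1/3)*sqrt(15).
Denominator factor (x**2 + 6*x + 1/2)^2: discriminant 34, real irrational roots -3 + (1/2)*sqrt(34) and -3 - (1/2)*sqrt(34); poles of order 2, moduli 3 - (1/2)*sqrt(34) and 3 + (1/2)*sqrt(34).
The radius of convergence is the smallest modulus among the singular points: 3 - (1/2)*sqrt(34).

The radius of convergence is 3 - (1/2)*sqrt(34).


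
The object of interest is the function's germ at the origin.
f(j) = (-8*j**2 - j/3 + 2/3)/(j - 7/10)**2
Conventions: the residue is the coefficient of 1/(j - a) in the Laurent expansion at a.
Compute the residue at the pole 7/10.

At the order-2 pole 7/10 set g(j) = (j - (7/10))^2*f(j) = -8*j**2 - j/3 + 2/3.
Order-2 pole: residue = g'(a); g'(7/10) = -173/15, so the residue is -173/15.

The residue is -173/15.


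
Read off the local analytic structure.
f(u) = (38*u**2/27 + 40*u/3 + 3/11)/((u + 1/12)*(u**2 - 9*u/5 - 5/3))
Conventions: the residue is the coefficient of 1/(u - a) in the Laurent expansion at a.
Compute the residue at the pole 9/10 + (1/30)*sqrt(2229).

The residue is 46196/107613 + (24249112/239869377)*sqrt(2229).

The factor u**2 - 9*u/5 - 5/3 splits as (u - a)(u - a') with a = 9/10 + (1/30)*sqrt(2229), a' = 9/10 - (1/30)*sqrt(2229). At the order-1 pole a set g(u) = (u - a)*f(u) = [(38*u**2/27 + 40*u/3 + 3/11)/(u + 1/12)] / (u - a').
Simple pole: residue = g(a) at a = 9/10 + (1/30)*sqrt(2229), which is 46196/107613 + (24249112/239869377)*sqrt(2229).


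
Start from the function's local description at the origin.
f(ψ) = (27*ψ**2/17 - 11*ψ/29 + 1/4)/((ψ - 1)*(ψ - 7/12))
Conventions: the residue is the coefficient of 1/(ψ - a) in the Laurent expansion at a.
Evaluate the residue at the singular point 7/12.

At the order-1 pole 7/12 set g(ψ) = (ψ - (7/12))*f(ψ) = (27*ψ**2/17 - 11*ψ/29 + 1/4)/(ψ - 1).
Simple pole: residue = g(a) at a = 7/12, which is -13469/9860.

The residue is -13469/9860.


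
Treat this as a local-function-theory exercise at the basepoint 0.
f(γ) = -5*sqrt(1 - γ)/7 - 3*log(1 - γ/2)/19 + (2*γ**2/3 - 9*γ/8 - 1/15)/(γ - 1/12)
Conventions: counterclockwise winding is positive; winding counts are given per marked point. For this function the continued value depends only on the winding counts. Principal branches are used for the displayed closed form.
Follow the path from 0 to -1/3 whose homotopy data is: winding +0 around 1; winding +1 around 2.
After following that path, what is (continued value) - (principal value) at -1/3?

The rational part is single-valued and drops out of the difference; each branch term changes only by its own monodromy.
(-3/19)*log(1 - γ/(2)): each positive loop around 2 adds 2*pi*i to the log, so winding +1 contributes (-3/19)*(1)*2*pi*i = -(6/19)*pi*i.
(-5/7)*sqrt(1 - γ/(1)): winding +0 is even, the square root returns to the same sheet, contribution 0.
Summing the contributions at γ = -1/3 gives -(6/19)*pi*i.

Continued minus principal equals -(6/19)*pi*i.


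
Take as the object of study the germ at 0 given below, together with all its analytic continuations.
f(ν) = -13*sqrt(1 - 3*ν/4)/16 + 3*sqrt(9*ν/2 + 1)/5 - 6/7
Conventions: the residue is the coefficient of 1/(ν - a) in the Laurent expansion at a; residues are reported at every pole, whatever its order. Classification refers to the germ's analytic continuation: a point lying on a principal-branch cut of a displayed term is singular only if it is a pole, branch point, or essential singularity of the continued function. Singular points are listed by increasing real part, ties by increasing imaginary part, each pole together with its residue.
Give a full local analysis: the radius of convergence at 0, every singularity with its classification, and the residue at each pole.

Branch term (-13/16)*sqrt(1 - ν/(4/3)): its argument vanishes at ν = 4/3, a square-root branch point, modulus 4/3.
Branch term (3/5)*sqrt(1 - ν/(-2/9)): its argument vanishes at ν = -2/9, a square-root branch point, modulus 2/9.
The radius of convergence is the smallest modulus among the singular points: 2/9.
List the singular points by increasing real part (a conjugate pair: the negative imaginary part first).

Radius of convergence at 0: 2/9.
At -2/9: an algebraic (square-root) branch point.
At 4/3: an algebraic (square-root) branch point.


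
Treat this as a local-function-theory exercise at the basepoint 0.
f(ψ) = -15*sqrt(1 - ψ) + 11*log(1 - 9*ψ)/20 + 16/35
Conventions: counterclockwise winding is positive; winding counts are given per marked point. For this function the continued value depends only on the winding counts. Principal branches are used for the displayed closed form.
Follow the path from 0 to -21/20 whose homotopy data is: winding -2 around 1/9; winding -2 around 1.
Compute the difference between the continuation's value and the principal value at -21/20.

The rational part is single-valued and drops out of the difference; each branch term changes only by its own monodromy.
(-15)*sqrt(1 - ψ/(1)): winding -2 is even, the square root returns to the same sheet, contribution 0.
(11/20)*log(1 - ψ/(1/9)): each positive loop around 1/9 adds 2*pi*i to the log, so winding -2 contributes (11/20)*(-2)*2*pi*i = -(11/5)*pi*i.
Summing the contributions at ψ = -21/20 gives -(11/5)*pi*i.

Continued minus principal equals -(11/5)*pi*i.


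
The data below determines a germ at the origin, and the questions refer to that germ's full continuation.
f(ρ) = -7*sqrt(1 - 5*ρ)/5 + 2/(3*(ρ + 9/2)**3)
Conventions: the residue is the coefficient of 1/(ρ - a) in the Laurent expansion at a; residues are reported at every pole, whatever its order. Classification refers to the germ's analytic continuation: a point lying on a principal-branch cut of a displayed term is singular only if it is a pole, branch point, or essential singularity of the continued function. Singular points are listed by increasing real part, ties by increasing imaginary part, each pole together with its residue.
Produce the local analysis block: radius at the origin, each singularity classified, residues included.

Denominator factor (ρ + 9/2)^3: pole of order 3 at -9/2, modulus 9/2.
Branch term (-7/5)*sqrt(1 - ρ/(1/5)): its argument vanishes at ρ = 1/5, a square-root branch point, modulus 1/5.
The radius of convergence is the smallest modulus among the singular points: 1/5.
The branch term is analytic at -9/2 and contributes nothing to the residue; only the rational part matters.
At the order-3 pole -9/2 set g(ρ) = (ρ - (-9/2))^3*(rational part) = 2/3.
Order-3 pole: residue = g''(a)/2; g''(-9/2) = 0, so the residue is 0.
List the singular points by increasing real part (a conjugate pair: the negative imaginary part first).

Radius of convergence at 0: 1/5.
At -9/2: a pole of order 3; residue 0.
At 1/5: an algebraic (square-root) branch point.


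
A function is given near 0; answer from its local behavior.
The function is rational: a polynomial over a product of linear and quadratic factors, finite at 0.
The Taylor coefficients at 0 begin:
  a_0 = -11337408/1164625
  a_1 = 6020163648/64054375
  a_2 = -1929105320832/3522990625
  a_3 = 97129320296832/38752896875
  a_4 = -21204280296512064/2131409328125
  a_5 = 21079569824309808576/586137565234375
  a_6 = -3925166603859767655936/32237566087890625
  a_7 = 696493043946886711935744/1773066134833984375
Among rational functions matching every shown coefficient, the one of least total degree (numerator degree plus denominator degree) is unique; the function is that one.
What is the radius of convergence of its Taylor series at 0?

No rational of total degree below 6 reproduces all 8 coefficients; solving the [0/6] Pade equations on them gives f(d) = -9/(7*(d + 5/12)**3*(d + 11/9)**3), whose expansion matches every shown term.
Denominator factor (d + 5/12)^3: pole of order 3 at -5/12, modulus 5/12.
Denominator factor (d + 11/9)^3: pole of order 3 at -11/9, modulus 11/9.
The radius of convergence is the smallest modulus among the singular points: 5/12.

The radius of convergence is 5/12.


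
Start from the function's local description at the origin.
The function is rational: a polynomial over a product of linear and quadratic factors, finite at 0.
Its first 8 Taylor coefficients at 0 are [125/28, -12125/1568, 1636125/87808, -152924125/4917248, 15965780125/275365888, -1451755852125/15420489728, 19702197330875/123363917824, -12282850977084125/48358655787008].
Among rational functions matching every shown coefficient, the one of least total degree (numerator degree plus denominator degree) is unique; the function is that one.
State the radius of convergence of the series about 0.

The radius of convergence is 7/10.

No rational of total degree below 3 reproduces all 8 coefficients; solving the [0/3] Pade equations on them gives f(τ) = -35/(18*(τ - 8/9)*(τ + 7/10)**2), whose expansion matches every shown term.
Denominator factor (τ + 7/10)^2: pole of order 2 at -7/10, modulus 7/10.
Denominator factor (τ - 8/9): pole of order 1 at 8/9, modulus 8/9.
The radius of convergence is the smallest modulus among the singular points: 7/10.


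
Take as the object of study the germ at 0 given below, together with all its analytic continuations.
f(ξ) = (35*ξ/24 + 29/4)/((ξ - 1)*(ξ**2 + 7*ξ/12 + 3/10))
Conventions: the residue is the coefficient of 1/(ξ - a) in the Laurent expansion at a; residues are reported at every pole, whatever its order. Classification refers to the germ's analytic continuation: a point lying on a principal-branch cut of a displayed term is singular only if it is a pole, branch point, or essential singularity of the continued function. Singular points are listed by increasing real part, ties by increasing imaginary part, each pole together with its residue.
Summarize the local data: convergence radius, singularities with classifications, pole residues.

Denominator factor (ξ - 1): pole of order 1 at 1, modulus 1.
Denominator factor (ξ**2 + 7*ξ/12 + 3/10): discriminant -619/720, complex-conjugate roots (-7/24) + ((1/120)*sqrt(3095))*i and (-7/24) - ((1/120)*sqrt(3095))*i; poles of order 1, moduli (1/10)*sqrt(30) and (1/10)*sqrt(30).
The radius of convergence is the smallest modulus among the singular points: (1/10)*sqrt(30).
The factor ξ**2 + 7*ξ/12 + 3/10 splits as (ξ - a)(ξ - a') with a = (-7/24) - ((1/120)*sqrt(3095))*i, a' = (-7/24) + ((1/120)*sqrt(3095))*i. At the order-1 pole a set g(ξ) = (ξ - a)*f(ξ) = [(35*ξ/24 + 29/4)/(ξ - 1)] / (ξ - a').
Simple pole: residue = g(a) at a = (-7/24) - ((1/120)*sqrt(3095))*i, which is (-1045/452) - ((24485/279788)*sqrt(3095))*i.
The factor ξ**2 + 7*ξ/12 + 3/10 splits as (ξ - a)(ξ - a') with a = (-7/24) + ((1/120)*sqrt(3095))*i, a' = (-7/24) - ((1/120)*sqrt(3095))*i. At the order-1 pole a set g(ξ) = (ξ - a)*f(ξ) = [(35*ξ/24 + 29/4)/(ξ - 1)] / (ξ - a').
Simple pole: residue = g(a) at a = (-7/24) + ((1/120)*sqrt(3095))*i, which is (-1045/452) + ((24485/279788)*sqrt(3095))*i.
At the order-1 pole 1 set g(ξ) = (ξ - (1))*f(ξ) = (35*ξ/24 + 29/4)/(ξ**2 + 7*ξ/12 + 3/10).
Simple pole: residue = g(a) at a = 1, which is 1045/226.
List the singular points by increasing real part (a conjugate pair: the negative imaginary part first).

Radius of convergence at 0: (1/10)*sqrt(30).
At (-7/24) - ((1/120)*sqrt(3095))*i: a pole of order 1; residue (-1045/452) - ((24485/279788)*sqrt(3095))*i.
At (-7/24) + ((1/120)*sqrt(3095))*i: a pole of order 1; residue (-1045/452) + ((24485/279788)*sqrt(3095))*i.
At 1: a pole of order 1; residue 1045/226.
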